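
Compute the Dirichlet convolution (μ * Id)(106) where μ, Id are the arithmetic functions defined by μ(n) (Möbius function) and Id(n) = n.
(μ * Id)(106) = 52

Divisors of 106: [1, 2, 53, 106]. For each d | 106:
  d = 1: μ(1) · Id(106/1) = 1 · 106 = 106
  d = 2: μ(2) · Id(106/2) = -1 · 53 = -53
  d = 53: μ(53) · Id(106/53) = -1 · 2 = -2
  d = 106: μ(106) · Id(106/106) = 1 · 1 = 1
Summing: (μ * Id)(106) = 106 + -53 + -2 + 1 = 52.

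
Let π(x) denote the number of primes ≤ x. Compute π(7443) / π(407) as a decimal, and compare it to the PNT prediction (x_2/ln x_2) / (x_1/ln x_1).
π(7443)/π(407) = 942/79 ≈ 11.9241;  PNT prediction ≈ 12.3259.

π(407) = 79 and π(7443) = 942, so π(7443)/π(407) ≈ 11.9241. The PNT-predicted ratio is (7443/ln(7443)) / (407/ln(407)) ≈ 12.3259. The two agree to within a few percent, as expected.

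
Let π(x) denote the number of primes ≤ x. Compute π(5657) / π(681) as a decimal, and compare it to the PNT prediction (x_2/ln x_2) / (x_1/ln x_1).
π(5657)/π(681) = 745/123 ≈ 6.0569;  PNT prediction ≈ 6.2716.

π(681) = 123 and π(5657) = 745, so π(5657)/π(681) ≈ 6.0569. The PNT-predicted ratio is (5657/ln(5657)) / (681/ln(681)) ≈ 6.2716. The two agree to within a few percent, as expected.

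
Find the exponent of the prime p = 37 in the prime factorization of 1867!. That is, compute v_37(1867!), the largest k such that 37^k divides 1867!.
v_37(1867!) = 51

Legendre's formula: v_p(n!) = Σ_{k ≥ 1} ⌊n / p^k⌋. For p = 37, n = 1867, the terms are:
  ⌊1867/37^1⌋ = ⌊1867/37⌋ = 50
  ⌊1867/37^2⌋ = ⌊1867/1369⌋ = 1
(the next term ⌊1867/37^3⌋ = 0, terminating the sum). Summing: v_37(1867!) = 50 + 1 = 51.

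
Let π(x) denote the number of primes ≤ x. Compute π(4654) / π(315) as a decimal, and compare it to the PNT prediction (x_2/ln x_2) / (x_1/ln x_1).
π(4654)/π(315) = 629/65 ≈ 9.6769;  PNT prediction ≈ 10.0636.

π(315) = 65 and π(4654) = 629, so π(4654)/π(315) ≈ 9.6769. The PNT-predicted ratio is (4654/ln(4654)) / (315/ln(315)) ≈ 10.0636. The two agree to within a few percent, as expected.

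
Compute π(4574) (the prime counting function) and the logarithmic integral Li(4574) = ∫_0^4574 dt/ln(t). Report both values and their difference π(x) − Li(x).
π(4574) = 619;  Li(4574) ≈ 634.00;  π(x) − Li(x) ≈ -15.00.

Direct count of primes ≤ 4574 gives π(4574) = 619. Numerical evaluation of the logarithmic integral gives Li(4574) ≈ 634.00. The difference π(x) − Li(x) ≈ -15.00 is typically negative for small/moderate x (Li(x) overestimates), though Littlewood's theorem shows this sign changes infinitely often.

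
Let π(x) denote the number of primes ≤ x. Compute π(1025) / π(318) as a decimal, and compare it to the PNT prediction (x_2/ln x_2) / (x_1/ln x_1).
π(1025)/π(318) = 172/66 ≈ 2.6061;  PNT prediction ≈ 2.6791.

π(318) = 66 and π(1025) = 172, so π(1025)/π(318) ≈ 2.6061. The PNT-predicted ratio is (1025/ln(1025)) / (318/ln(318)) ≈ 2.6791. The two agree to within a few percent, as expected.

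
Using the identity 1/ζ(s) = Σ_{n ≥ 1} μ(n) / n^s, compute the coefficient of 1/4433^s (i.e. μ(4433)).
μ(4433) = -1

Factor n = 4433 = 11 · 13 · 31. μ(n) = 0 if any exponent ≥ 2 (not squarefree); otherwise μ(n) = (−1)^{ω(n)} where ω(n) is the number of distinct prime factors. Applying: μ(4433) = -1.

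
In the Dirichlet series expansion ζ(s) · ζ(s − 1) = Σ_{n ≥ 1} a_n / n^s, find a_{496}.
σ(496) = 992

In the product (Σ m^0/m^s)(Σ k / k^s) = Σ (Σ_{d | n} d) / n^s, the coefficient of 1/n^s is σ(n) = Σ_{d | n} d. For n = 496, divisors are [1, 2, 4, 8, 16, 31, 62, 124, 248, 496]; summing: σ(496) = 992.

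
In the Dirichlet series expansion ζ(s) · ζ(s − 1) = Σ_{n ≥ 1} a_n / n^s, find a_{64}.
σ(64) = 127

In the product (Σ m^0/m^s)(Σ k / k^s) = Σ (Σ_{d | n} d) / n^s, the coefficient of 1/n^s is σ(n) = Σ_{d | n} d. For n = 64, divisors are [1, 2, 4, 8, 16, 32, 64]; summing: σ(64) = 127.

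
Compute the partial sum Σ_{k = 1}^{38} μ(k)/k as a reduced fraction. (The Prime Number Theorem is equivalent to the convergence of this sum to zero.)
Σ μ(k)/k = 184344882947/7420738134810

Values of μ(k) for 1 ≤ k ≤ 38: μ(1) = 1, μ(2) = -1, μ(3) = -1, μ(5) = -1, μ(6) = 1, μ(7) = -1, μ(10) = 1, μ(11) = -1, μ(13) = -1, μ(14) = 1, μ(15) = 1, μ(17) = -1, μ(19) = -1, μ(21) = 1, μ(22) = 1, μ(23) = -1, μ(26) = 1, μ(29) = -1, μ(30) = -1, μ(31) = -1, μ(33) = 1, μ(34) = 1, μ(35) = 1, μ(37) = -1, μ(38) = 1, with μ = 0 on non-squarefree integers. Summing μ(k)/k for k where μ(k) ≠ 0 gives 184344882947/7420738134810 ≈ 0.0248. (PNT ⟺ this sum → 0 as n → ∞.)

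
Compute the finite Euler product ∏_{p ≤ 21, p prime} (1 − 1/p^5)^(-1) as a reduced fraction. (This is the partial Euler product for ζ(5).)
∏ = 995488417328655275157507375/960036697434231116505428608

The primes p ≤ 21 are [2, 3, 5, 7, 11, 13, 17, 19]. For each prime, (1 − 1/p^5)^(-1) = p^5 / (p^5 − 1). The product is (1 − 1/2^5)^(-1), (1 − 1/3^5)^(-1), (1 − 1/5^5)^(-1), (1 − 1/7^5)^(-1), (1 − 1/11^5)^(-1), (1 − 1/13^5)^(-1), (1 − 1/17^5)^(-1), (1 − 1/19^5)^(-1) = ∏ p^5 / (p^5 − 1) = 995488417328655275157507375/960036697434231116505428608.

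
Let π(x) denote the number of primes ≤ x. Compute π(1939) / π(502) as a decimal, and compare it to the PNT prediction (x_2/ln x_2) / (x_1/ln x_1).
π(1939)/π(502) = 295/95 ≈ 3.1053;  PNT prediction ≈ 3.1730.

π(502) = 95 and π(1939) = 295, so π(1939)/π(502) ≈ 3.1053. The PNT-predicted ratio is (1939/ln(1939)) / (502/ln(502)) ≈ 3.1730. The two agree to within a few percent, as expected.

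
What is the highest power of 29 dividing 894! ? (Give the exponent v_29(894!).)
v_29(894!) = 31

Legendre's formula: v_p(n!) = Σ_{k ≥ 1} ⌊n / p^k⌋. For p = 29, n = 894, the terms are:
  ⌊894/29^1⌋ = ⌊894/29⌋ = 30
  ⌊894/29^2⌋ = ⌊894/841⌋ = 1
(the next term ⌊894/29^3⌋ = 0, terminating the sum). Summing: v_29(894!) = 30 + 1 = 31.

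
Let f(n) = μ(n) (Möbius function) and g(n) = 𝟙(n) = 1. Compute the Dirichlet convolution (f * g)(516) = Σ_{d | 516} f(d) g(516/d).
(μ * 𝟙)(516) = 0

Divisors of 516: [1, 2, 3, 4, 6, 12, 43, 86, 129, 172, 258, 516]. For each d | 516:
  d = 1: μ(1) · 𝟙(516/1) = 1 · 1 = 1
  d = 2: μ(2) · 𝟙(516/2) = -1 · 1 = -1
  d = 3: μ(3) · 𝟙(516/3) = -1 · 1 = -1
  d = 4: μ(4) · 𝟙(516/4) = 0 · 1 = 0
  d = 6: μ(6) · 𝟙(516/6) = 1 · 1 = 1
  d = 12: μ(12) · 𝟙(516/12) = 0 · 1 = 0
  d = 43: μ(43) · 𝟙(516/43) = -1 · 1 = -1
  d = 86: μ(86) · 𝟙(516/86) = 1 · 1 = 1
  d = 129: μ(129) · 𝟙(516/129) = 1 · 1 = 1
  d = 172: μ(172) · 𝟙(516/172) = 0 · 1 = 0
  d = 258: μ(258) · 𝟙(516/258) = -1 · 1 = -1
  d = 516: μ(516) · 𝟙(516/516) = 0 · 1 = 0
Summing: (μ * 𝟙)(516) = 1 + -1 + -1 + 0 + 1 + 0 + -1 + 1 + 1 + 0 + -1 + 0 = 0.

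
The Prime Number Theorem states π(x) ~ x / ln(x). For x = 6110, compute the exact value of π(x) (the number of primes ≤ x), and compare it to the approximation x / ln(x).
π(6110) = 796;  x/ln(x) ≈ 700.87;  relative error ≈ 11.95%.

Directly count primes up to 6110: π(6110) = 796. The PNT approximation gives 6110/ln(6110) ≈ 6110/8.71768 ≈ 700.87. Relative error (π(x) − x/ln(x)) / π(x) ≈ 11.95%; the approximation is known to undercount slightly (Li(x) is a better estimate).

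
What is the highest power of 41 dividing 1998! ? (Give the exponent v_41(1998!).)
v_41(1998!) = 49

Legendre's formula: v_p(n!) = Σ_{k ≥ 1} ⌊n / p^k⌋. For p = 41, n = 1998, the terms are:
  ⌊1998/41^1⌋ = ⌊1998/41⌋ = 48
  ⌊1998/41^2⌋ = ⌊1998/1681⌋ = 1
(the next term ⌊1998/41^3⌋ = 0, terminating the sum). Summing: v_41(1998!) = 48 + 1 = 49.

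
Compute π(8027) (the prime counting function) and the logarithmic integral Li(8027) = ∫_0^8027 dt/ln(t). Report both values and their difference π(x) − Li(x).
π(8027) = 1010;  Li(8027) ≈ 1029.42;  π(x) − Li(x) ≈ -19.42.

Direct count of primes ≤ 8027 gives π(8027) = 1010. Numerical evaluation of the logarithmic integral gives Li(8027) ≈ 1029.42. The difference π(x) − Li(x) ≈ -19.42 is typically negative for small/moderate x (Li(x) overestimates), though Littlewood's theorem shows this sign changes infinitely often.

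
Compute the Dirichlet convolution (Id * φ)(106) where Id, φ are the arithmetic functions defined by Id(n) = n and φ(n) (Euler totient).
(Id * φ)(106) = 315

Divisors of 106: [1, 2, 53, 106]. For each d | 106:
  d = 1: Id(1) · φ(106/1) = 1 · 52 = 52
  d = 2: Id(2) · φ(106/2) = 2 · 52 = 104
  d = 53: Id(53) · φ(106/53) = 53 · 1 = 53
  d = 106: Id(106) · φ(106/106) = 106 · 1 = 106
Summing: (Id * φ)(106) = 52 + 104 + 53 + 106 = 315.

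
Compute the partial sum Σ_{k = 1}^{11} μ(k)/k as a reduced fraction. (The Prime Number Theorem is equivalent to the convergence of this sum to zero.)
Σ μ(k)/k = -1/2310

Values of μ(k) for 1 ≤ k ≤ 11: μ(1) = 1, μ(2) = -1, μ(3) = -1, μ(5) = -1, μ(6) = 1, μ(7) = -1, μ(10) = 1, μ(11) = -1, with μ = 0 on non-squarefree integers. Summing μ(k)/k for k where μ(k) ≠ 0 gives -1/2310 ≈ -0.0004. (PNT ⟺ this sum → 0 as n → ∞.)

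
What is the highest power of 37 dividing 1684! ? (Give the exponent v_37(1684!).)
v_37(1684!) = 46

Legendre's formula: v_p(n!) = Σ_{k ≥ 1} ⌊n / p^k⌋. For p = 37, n = 1684, the terms are:
  ⌊1684/37^1⌋ = ⌊1684/37⌋ = 45
  ⌊1684/37^2⌋ = ⌊1684/1369⌋ = 1
(the next term ⌊1684/37^3⌋ = 0, terminating the sum). Summing: v_37(1684!) = 45 + 1 = 46.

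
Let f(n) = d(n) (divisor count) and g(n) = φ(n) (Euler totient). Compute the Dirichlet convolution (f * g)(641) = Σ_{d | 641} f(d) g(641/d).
(d * φ)(641) = 642

Divisors of 641: [1, 641]. For each d | 641:
  d = 1: d(1) · φ(641/1) = 1 · 640 = 640
  d = 641: d(641) · φ(641/641) = 2 · 1 = 2
Summing: (d * φ)(641) = 640 + 2 = 642.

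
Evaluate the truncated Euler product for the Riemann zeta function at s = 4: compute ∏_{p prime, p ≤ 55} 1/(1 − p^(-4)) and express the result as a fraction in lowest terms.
∏ = 750937919501355467062347671738968589096863062629/693820677147413996973765862820413440000000000000

The primes p ≤ 55 are [2, 3, 5, 7, 11, 13, 17, 19, 23, 29, 31, 37, 41, 43, 47, 53]. For each prime, (1 − 1/p^4)^(-1) = p^4 / (p^4 − 1). The product is (1 − 1/2^4)^(-1), (1 − 1/3^4)^(-1), (1 − 1/5^4)^(-1), (1 − 1/7^4)^(-1), (1 − 1/11^4)^(-1), (1 − 1/13^4)^(-1), (1 − 1/17^4)^(-1), (1 − 1/19^4)^(-1), (1 − 1/23^4)^(-1), (1 − 1/29^4)^(-1), (1 − 1/31^4)^(-1), (1 − 1/37^4)^(-1), (1 − 1/41^4)^(-1), (1 − 1/43^4)^(-1), (1 − 1/47^4)^(-1), (1 − 1/53^4)^(-1) = ∏ p^4 / (p^4 − 1) = 750937919501355467062347671738968589096863062629/693820677147413996973765862820413440000000000000.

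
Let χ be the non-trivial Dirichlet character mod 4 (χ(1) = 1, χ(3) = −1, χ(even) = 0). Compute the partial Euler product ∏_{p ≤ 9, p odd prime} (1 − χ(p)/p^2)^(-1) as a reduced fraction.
∏ = 147/160

The odd primes p ≤ 9 are [3, 5, 7]. For each, χ(p) = 1 if p ≡ 1 mod 4, χ(p) = −1 if p ≡ 3 mod 4. Taking (1 − χ(p)/p^2)^(-1) = p^2/(p^2 − χ(p)): (1 − (-1)/3^2)^(-1) · (1 − (1)/5^2)^(-1) · (1 − (-1)/7^2)^(-1) = 147/160.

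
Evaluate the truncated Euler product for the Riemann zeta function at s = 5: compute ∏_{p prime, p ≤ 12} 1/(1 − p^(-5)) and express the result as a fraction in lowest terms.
∏ = 20590675875/19857468221

The primes p ≤ 12 are [2, 3, 5, 7, 11]. For each prime, (1 − 1/p^5)^(-1) = p^5 / (p^5 − 1). The product is (1 − 1/2^5)^(-1), (1 − 1/3^5)^(-1), (1 − 1/5^5)^(-1), (1 − 1/7^5)^(-1), (1 − 1/11^5)^(-1) = ∏ p^5 / (p^5 − 1) = 20590675875/19857468221.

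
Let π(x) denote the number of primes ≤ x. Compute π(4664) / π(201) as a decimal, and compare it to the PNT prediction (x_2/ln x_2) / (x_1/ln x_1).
π(4664)/π(201) = 631/46 ≈ 13.7174;  PNT prediction ≈ 14.5671.

π(201) = 46 and π(4664) = 631, so π(4664)/π(201) ≈ 13.7174. The PNT-predicted ratio is (4664/ln(4664)) / (201/ln(201)) ≈ 14.5671. The two agree to within a few percent, as expected.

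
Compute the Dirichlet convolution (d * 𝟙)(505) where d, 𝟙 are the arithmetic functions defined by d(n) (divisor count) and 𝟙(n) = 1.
(d * 𝟙)(505) = 9

Divisors of 505: [1, 5, 101, 505]. For each d | 505:
  d = 1: d(1) · 𝟙(505/1) = 1 · 1 = 1
  d = 5: d(5) · 𝟙(505/5) = 2 · 1 = 2
  d = 101: d(101) · 𝟙(505/101) = 2 · 1 = 2
  d = 505: d(505) · 𝟙(505/505) = 4 · 1 = 4
Summing: (d * 𝟙)(505) = 1 + 2 + 2 + 4 = 9.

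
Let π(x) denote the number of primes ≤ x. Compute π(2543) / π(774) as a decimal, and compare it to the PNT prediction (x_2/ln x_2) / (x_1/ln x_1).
π(2543)/π(774) = 372/137 ≈ 2.7153;  PNT prediction ≈ 2.7871.

π(774) = 137 and π(2543) = 372, so π(2543)/π(774) ≈ 2.7153. The PNT-predicted ratio is (2543/ln(2543)) / (774/ln(774)) ≈ 2.7871. The two agree to within a few percent, as expected.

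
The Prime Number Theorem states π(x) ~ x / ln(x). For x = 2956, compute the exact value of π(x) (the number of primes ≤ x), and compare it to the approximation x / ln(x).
π(2956) = 425;  x/ln(x) ≈ 369.89;  relative error ≈ 12.97%.

Directly count primes up to 2956: π(2956) = 425. The PNT approximation gives 2956/ln(2956) ≈ 2956/7.99159 ≈ 369.89. Relative error (π(x) − x/ln(x)) / π(x) ≈ 12.97%; the approximation is known to undercount slightly (Li(x) is a better estimate).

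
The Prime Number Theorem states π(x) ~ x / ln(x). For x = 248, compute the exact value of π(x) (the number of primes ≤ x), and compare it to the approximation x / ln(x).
π(248) = 53;  x/ln(x) ≈ 44.98;  relative error ≈ 15.13%.

Directly count primes up to 248: π(248) = 53. The PNT approximation gives 248/ln(248) ≈ 248/5.51343 ≈ 44.98. Relative error (π(x) − x/ln(x)) / π(x) ≈ 15.13%; the approximation is known to undercount slightly (Li(x) is a better estimate).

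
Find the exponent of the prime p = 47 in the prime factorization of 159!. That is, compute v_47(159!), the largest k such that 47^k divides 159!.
v_47(159!) = 3

Legendre's formula: v_p(n!) = Σ_{k ≥ 1} ⌊n / p^k⌋. For p = 47, n = 159, the terms are:
  ⌊159/47^1⌋ = ⌊159/47⌋ = 3
(the next term ⌊159/47^2⌋ = 0, terminating the sum). Summing: v_47(159!) = 3 = 3.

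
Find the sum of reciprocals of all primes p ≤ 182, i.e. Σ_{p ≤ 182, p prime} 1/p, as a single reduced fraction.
Σ 1/p = 10408867916382550633331528920459565913027063402071390584941986323453055203/5397346292805549782720214077673687806275517530364350655459511599582614290

π(182) = 42, so the primes ≤ 182 are [2, 3, 5, 7, 11, 13, 17, 19, 23, 29, 31, 37, 41, 43, 47, 53, 59, 61, 67, 71, 73, 79, 83, 89, 97, 101, 103, 107, 109, 113, 127, 131, 137, 139, 149, 151, 157, 163, 167, 173, 179, 181]. Summing 1/p over these primes: 10408867916382550633331528920459565913027063402071390584941986323453055203/5397346292805549782720214077673687806275517530364350655459511599582614290 ≈ 1.9285. Mertens estimate ln ln(182) + 0.2615 ≈ 1.9109.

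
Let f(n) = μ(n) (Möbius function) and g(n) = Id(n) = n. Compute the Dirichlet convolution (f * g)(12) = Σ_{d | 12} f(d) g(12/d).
(μ * Id)(12) = 4

Divisors of 12: [1, 2, 3, 4, 6, 12]. For each d | 12:
  d = 1: μ(1) · Id(12/1) = 1 · 12 = 12
  d = 2: μ(2) · Id(12/2) = -1 · 6 = -6
  d = 3: μ(3) · Id(12/3) = -1 · 4 = -4
  d = 4: μ(4) · Id(12/4) = 0 · 3 = 0
  d = 6: μ(6) · Id(12/6) = 1 · 2 = 2
  d = 12: μ(12) · Id(12/12) = 0 · 1 = 0
Summing: (μ * Id)(12) = 12 + -6 + -4 + 0 + 2 + 0 = 4.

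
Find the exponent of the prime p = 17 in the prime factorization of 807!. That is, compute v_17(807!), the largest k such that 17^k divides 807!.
v_17(807!) = 49

Legendre's formula: v_p(n!) = Σ_{k ≥ 1} ⌊n / p^k⌋. For p = 17, n = 807, the terms are:
  ⌊807/17^1⌋ = ⌊807/17⌋ = 47
  ⌊807/17^2⌋ = ⌊807/289⌋ = 2
(the next term ⌊807/17^3⌋ = 0, terminating the sum). Summing: v_17(807!) = 47 + 2 = 49.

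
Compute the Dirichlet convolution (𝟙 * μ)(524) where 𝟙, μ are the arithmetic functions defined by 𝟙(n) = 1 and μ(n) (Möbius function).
(𝟙 * μ)(524) = 0

Divisors of 524: [1, 2, 4, 131, 262, 524]. For each d | 524:
  d = 1: 𝟙(1) · μ(524/1) = 1 · 0 = 0
  d = 2: 𝟙(2) · μ(524/2) = 1 · 1 = 1
  d = 4: 𝟙(4) · μ(524/4) = 1 · -1 = -1
  d = 131: 𝟙(131) · μ(524/131) = 1 · 0 = 0
  d = 262: 𝟙(262) · μ(524/262) = 1 · -1 = -1
  d = 524: 𝟙(524) · μ(524/524) = 1 · 1 = 1
Summing: (𝟙 * μ)(524) = 0 + 1 + -1 + 0 + -1 + 1 = 0.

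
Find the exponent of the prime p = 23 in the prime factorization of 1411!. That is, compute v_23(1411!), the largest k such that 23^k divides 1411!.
v_23(1411!) = 63

Legendre's formula: v_p(n!) = Σ_{k ≥ 1} ⌊n / p^k⌋. For p = 23, n = 1411, the terms are:
  ⌊1411/23^1⌋ = ⌊1411/23⌋ = 61
  ⌊1411/23^2⌋ = ⌊1411/529⌋ = 2
(the next term ⌊1411/23^3⌋ = 0, terminating the sum). Summing: v_23(1411!) = 61 + 2 = 63.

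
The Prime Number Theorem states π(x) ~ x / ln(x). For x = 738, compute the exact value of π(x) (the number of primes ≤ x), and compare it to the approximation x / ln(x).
π(738) = 130;  x/ln(x) ≈ 111.75;  relative error ≈ 14.04%.

Directly count primes up to 738: π(738) = 130. The PNT approximation gives 738/ln(738) ≈ 738/6.60394 ≈ 111.75. Relative error (π(x) − x/ln(x)) / π(x) ≈ 14.04%; the approximation is known to undercount slightly (Li(x) is a better estimate).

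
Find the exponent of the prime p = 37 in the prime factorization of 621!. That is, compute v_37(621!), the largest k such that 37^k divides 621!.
v_37(621!) = 16

Legendre's formula: v_p(n!) = Σ_{k ≥ 1} ⌊n / p^k⌋. For p = 37, n = 621, the terms are:
  ⌊621/37^1⌋ = ⌊621/37⌋ = 16
(the next term ⌊621/37^2⌋ = 0, terminating the sum). Summing: v_37(621!) = 16 = 16.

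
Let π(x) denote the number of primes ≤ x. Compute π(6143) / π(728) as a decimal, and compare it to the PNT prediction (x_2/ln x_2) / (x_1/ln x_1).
π(6143)/π(728) = 801/129 ≈ 6.2093;  PNT prediction ≈ 6.3751.

π(728) = 129 and π(6143) = 801, so π(6143)/π(728) ≈ 6.2093. The PNT-predicted ratio is (6143/ln(6143)) / (728/ln(728)) ≈ 6.3751. The two agree to within a few percent, as expected.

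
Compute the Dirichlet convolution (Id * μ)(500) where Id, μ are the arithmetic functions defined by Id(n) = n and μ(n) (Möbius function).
(Id * μ)(500) = 200

Divisors of 500: [1, 2, 4, 5, 10, 20, 25, 50, 100, 125, 250, 500]. For each d | 500:
  d = 1: Id(1) · μ(500/1) = 1 · 0 = 0
  d = 2: Id(2) · μ(500/2) = 2 · 0 = 0
  d = 4: Id(4) · μ(500/4) = 4 · 0 = 0
  d = 5: Id(5) · μ(500/5) = 5 · 0 = 0
  d = 10: Id(10) · μ(500/10) = 10 · 0 = 0
  d = 20: Id(20) · μ(500/20) = 20 · 0 = 0
  d = 25: Id(25) · μ(500/25) = 25 · 0 = 0
  d = 50: Id(50) · μ(500/50) = 50 · 1 = 50
  d = 100: Id(100) · μ(500/100) = 100 · -1 = -100
  d = 125: Id(125) · μ(500/125) = 125 · 0 = 0
  d = 250: Id(250) · μ(500/250) = 250 · -1 = -250
  d = 500: Id(500) · μ(500/500) = 500 · 1 = 500
Summing: (Id * μ)(500) = 0 + 0 + 0 + 0 + 0 + 0 + 0 + 50 + -100 + 0 + -250 + 500 = 200.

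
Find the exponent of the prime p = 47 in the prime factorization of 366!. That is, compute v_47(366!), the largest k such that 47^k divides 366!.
v_47(366!) = 7

Legendre's formula: v_p(n!) = Σ_{k ≥ 1} ⌊n / p^k⌋. For p = 47, n = 366, the terms are:
  ⌊366/47^1⌋ = ⌊366/47⌋ = 7
(the next term ⌊366/47^2⌋ = 0, terminating the sum). Summing: v_47(366!) = 7 = 7.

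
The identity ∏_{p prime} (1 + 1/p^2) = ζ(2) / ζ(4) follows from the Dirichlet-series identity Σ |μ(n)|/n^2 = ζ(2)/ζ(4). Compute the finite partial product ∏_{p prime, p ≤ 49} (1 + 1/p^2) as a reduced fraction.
∏ = 101793085732936000000000/67237345888235944242129

The primes p ≤ 49 are [2, 3, 5, 7, 11, 13, 17, 19, 23, 29, 31, 37, 41, 43, 47]. For each, (1 + 1/p^2) = (p^2 + 1)/p^2. Multiplying these fractions over p ∈ [2, 3, 5, 7, 11, 13, 17, 19, 23, 29, 31, 37, 41, 43, 47] gives 101793085732936000000000/67237345888235944242129. (In the limit P → ∞ this tends to ζ(2)/ζ(4).)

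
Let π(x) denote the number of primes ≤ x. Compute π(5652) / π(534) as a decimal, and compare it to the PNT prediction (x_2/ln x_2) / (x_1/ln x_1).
π(5652)/π(534) = 743/99 ≈ 7.5051;  PNT prediction ≈ 7.6939.

π(534) = 99 and π(5652) = 743, so π(5652)/π(534) ≈ 7.5051. The PNT-predicted ratio is (5652/ln(5652)) / (534/ln(534)) ≈ 7.6939. The two agree to within a few percent, as expected.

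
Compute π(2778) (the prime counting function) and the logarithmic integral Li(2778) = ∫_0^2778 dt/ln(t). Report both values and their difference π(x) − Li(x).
π(2778) = 404;  Li(2778) ≈ 414.90;  π(x) − Li(x) ≈ -10.90.

Direct count of primes ≤ 2778 gives π(2778) = 404. Numerical evaluation of the logarithmic integral gives Li(2778) ≈ 414.90. The difference π(x) − Li(x) ≈ -10.90 is typically negative for small/moderate x (Li(x) overestimates), though Littlewood's theorem shows this sign changes infinitely often.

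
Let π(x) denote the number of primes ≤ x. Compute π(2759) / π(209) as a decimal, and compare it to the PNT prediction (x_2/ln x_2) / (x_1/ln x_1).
π(2759)/π(209) = 402/46 ≈ 8.7391;  PNT prediction ≈ 8.9016.

π(209) = 46 and π(2759) = 402, so π(2759)/π(209) ≈ 8.7391. The PNT-predicted ratio is (2759/ln(2759)) / (209/ln(209)) ≈ 8.9016. The two agree to within a few percent, as expected.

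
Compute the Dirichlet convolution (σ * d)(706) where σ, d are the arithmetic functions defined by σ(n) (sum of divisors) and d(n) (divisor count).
(σ * d)(706) = 1780

Divisors of 706: [1, 2, 353, 706]. For each d | 706:
  d = 1: σ(1) · d(706/1) = 1 · 4 = 4
  d = 2: σ(2) · d(706/2) = 3 · 2 = 6
  d = 353: σ(353) · d(706/353) = 354 · 2 = 708
  d = 706: σ(706) · d(706/706) = 1062 · 1 = 1062
Summing: (σ * d)(706) = 4 + 6 + 708 + 1062 = 1780.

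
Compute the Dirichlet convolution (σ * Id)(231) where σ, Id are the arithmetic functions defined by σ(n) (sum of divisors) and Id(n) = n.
(σ * Id)(231) = 2415

Divisors of 231: [1, 3, 7, 11, 21, 33, 77, 231]. For each d | 231:
  d = 1: σ(1) · Id(231/1) = 1 · 231 = 231
  d = 3: σ(3) · Id(231/3) = 4 · 77 = 308
  d = 7: σ(7) · Id(231/7) = 8 · 33 = 264
  d = 11: σ(11) · Id(231/11) = 12 · 21 = 252
  d = 21: σ(21) · Id(231/21) = 32 · 11 = 352
  d = 33: σ(33) · Id(231/33) = 48 · 7 = 336
  d = 77: σ(77) · Id(231/77) = 96 · 3 = 288
  d = 231: σ(231) · Id(231/231) = 384 · 1 = 384
Summing: (σ * Id)(231) = 231 + 308 + 264 + 252 + 352 + 336 + 288 + 384 = 2415.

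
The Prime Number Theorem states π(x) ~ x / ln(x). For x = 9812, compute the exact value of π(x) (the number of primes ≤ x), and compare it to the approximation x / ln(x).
π(9812) = 1210;  x/ln(x) ≈ 1067.52;  relative error ≈ 11.77%.

Directly count primes up to 9812: π(9812) = 1210. The PNT approximation gives 9812/ln(9812) ≈ 9812/9.19136 ≈ 1067.52. Relative error (π(x) − x/ln(x)) / π(x) ≈ 11.77%; the approximation is known to undercount slightly (Li(x) is a better estimate).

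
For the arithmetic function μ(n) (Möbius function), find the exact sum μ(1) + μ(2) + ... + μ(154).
Σ_{n ≤ 154} μ(n) = -2

Compute μ(n) for each 1 ≤ n ≤ 154: μ(1) = 1, μ(2) = -1, μ(3) = -1, μ(4) = 0, μ(5) = -1, μ(6) = 1, μ(7) = -1, μ(8) = 0, μ(9) = 0, μ(10) = 1, μ(11) = -1, μ(12) = 0, μ(13) = -1, μ(14) = 1, μ(15) = 1, μ(16) = 0, μ(17) = -1, μ(18) = 0, μ(19) = -1, μ(20) = 0, μ(21) = 1, μ(22) = 1, μ(23) = -1, μ(24) = 0, μ(25) = 0, μ(26) = 1, μ(27) = 0, μ(28) = 0, μ(29) = -1, μ(30) = -1, μ(31) = -1, μ(32) = 0, μ(33) = 1, μ(34) = 1, μ(35) = 1, μ(36) = 0, μ(37) = -1, μ(38) = 1, μ(39) = 1, μ(40) = 0, μ(41) = -1, μ(42) = -1, μ(43) = -1, μ(44) = 0, μ(45) = 0, μ(46) = 1, μ(47) = -1, μ(48) = 0, μ(49) = 0, μ(50) = 0, μ(51) = 1, μ(52) = 0, μ(53) = -1, μ(54) = 0, μ(55) = 1, μ(56) = 0, μ(57) = 1, μ(58) = 1, μ(59) = -1, μ(60) = 0, μ(61) = -1, μ(62) = 1, μ(63) = 0, μ(64) = 0, μ(65) = 1, μ(66) = -1, μ(67) = -1, μ(68) = 0, μ(69) = 1, μ(70) = -1, μ(71) = -1, μ(72) = 0, μ(73) = -1, μ(74) = 1, μ(75) = 0, μ(76) = 0, μ(77) = 1, μ(78) = -1, μ(79) = -1, μ(80) = 0, μ(81) = 0, μ(82) = 1, μ(83) = -1, μ(84) = 0, μ(85) = 1, μ(86) = 1, μ(87) = 1, μ(88) = 0, μ(89) = -1, μ(90) = 0, μ(91) = 1, μ(92) = 0, μ(93) = 1, μ(94) = 1, μ(95) = 1, μ(96) = 0, μ(97) = -1, μ(98) = 0, μ(99) = 0, μ(100) = 0, μ(101) = -1, μ(102) = -1, μ(103) = -1, μ(104) = 0, μ(105) = -1, μ(106) = 1, μ(107) = -1, μ(108) = 0, μ(109) = -1, μ(110) = -1, μ(111) = 1, μ(112) = 0, μ(113) = -1, μ(114) = -1, μ(115) = 1, μ(116) = 0, μ(117) = 0, μ(118) = 1, μ(119) = 1, μ(120) = 0, μ(121) = 0, μ(122) = 1, μ(123) = 1, μ(124) = 0, μ(125) = 0, μ(126) = 0, μ(127) = -1, μ(128) = 0, μ(129) = 1, μ(130) = -1, μ(131) = -1, μ(132) = 0, μ(133) = 1, μ(134) = 1, μ(135) = 0, μ(136) = 0, μ(137) = -1, μ(138) = -1, μ(139) = -1, μ(140) = 0, μ(141) = 1, μ(142) = 1, μ(143) = 1, μ(144) = 0, μ(145) = 1, μ(146) = 1, μ(147) = 0, μ(148) = 0, μ(149) = -1, μ(150) = 0, μ(151) = -1, μ(152) = 0, μ(153) = 0, μ(154) = -1. Summing all 154 values: -2. (Mertens function M(x) = Σ_{n ≤ x} μ(n); on average M(x) should be small (PNT ⟺ M(x) = o(x)).)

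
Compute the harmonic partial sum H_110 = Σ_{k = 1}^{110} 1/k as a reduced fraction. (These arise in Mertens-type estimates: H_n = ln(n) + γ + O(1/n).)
H_110 = 812425573941376284756780362571245808659649778037/153803387341307877636928566091115101174034840640

Direct summation: H_110 = 1 + 1/2 + ... + 1/110. The least common denominator is lcm(1, ..., 110) = 8459186303771933270031071135011330564571916235200; over this denominator the numerator is 8459186303771933270031071135011330564571916235200 + 4229593151885966635015535567505665282285958117600 + 2819728767923977756677023711670443521523972078400 + 2114796575942983317507767783752832641142979058800 + 1691837260754386654006214227002266112914383247040 + 1409864383961988878338511855835221760761986039200 + 1208455186253133324290153019287332937795988033600 + 1057398287971491658753883891876416320571489529400 + 939909589307992585559007903890147840507990692800 + 845918630377193327003107113501133056457191623520 + 769016936706539388184642830455575505870174203200 + 704932191980994439169255927917610880380993019600 + 650706638751687174617774702693179274197839710400 + 604227593126566662145076509643666468897994016800 + 563945753584795551335404742334088704304794415680 + 528699143985745829376941945938208160285744764700 + 497599194339525486472415949118313562621877425600 + 469954794653996292779503951945073920253995346400 + 445220331777470172106898480790070029714311380800 + 422959315188596663501553556750566528228595811760 + 402818395417711108096717673095777645931996011200 + 384508468353269694092321415227787752935087101600 + 367790708859649272610046571087449154981387662400 + 352466095990497219584627963958805440190496509800 + 338367452150877330801242845400453222582876649408 + 325353319375843587308887351346589637098919855200 + 313303196435997528519669301296715946835996897600 + 302113796563283331072538254821833234448997008400 + 291696079440411492070036935690045881536962628800 + 281972876792397775667702371167044352152397207840 + 272876977541030105484873262419720340792642459200 + 264349571992872914688470972969104080142872382350 + 256338978902179796061547610151858501956724734400 + 248799597169762743236207974559156781310938712800 + 241691037250626664858030603857466587559197606720 + 234977397326998146389751975972536960126997673200 + 228626656858700899190028949594900826069511249600 + 222610165888735086053449240395035014857155690400 + 216902212917229058205924900897726424732613236800 + 211479657594298331750776778375283264114297905880 + 206321617165169104147099295975886111331022347200 + 201409197708855554048358836547888822965998005600 + 196725262878417052791420258953751873594695726400 + 192254234176634847046160707613893876467543550800 + 187981917861598517111801580778029568101598138560 + 183895354429824636305023285543724577490693831200 + 179982687314296452553852577340666607756849281600 + 176233047995248609792313981979402720095248254900 + 172636455179019046327164717041047562542284004800 + 169183726075438665400621422700226611291438324704 + 165866398113175162157471983039437854207292475200 + 162676659687921793654443675673294818549459927600 + 159607288750413835283605115754930765369281438400 + 156651598217998764259834650648357973417998448800 + 153803387341307877636928566091115101174034840640 + 151056898281641665536269127410916617224498504200 + 148406777259156724035632826930023343238103793600 + 145848039720205746035018467845022940768481314400 + 143376039046981919831035103983242890924947732800 + 140986438396198887833851185583522176076198603920 + 138675185307736610984115920246087386304457643200 + 136438488770515052742436631209860170396321229600 + 134272798472570369365572557698592548643998670400 + 132174785996436457344235486484552040071436191175 + 130141327750337434923554940538635854839567942080 + 128169489451089898030773805075929250978362367200 + 126256511996596018955687628880766127829431585600 + 124399798584881371618103987279578390655469356400 + 122596902953216424203348857029149718327129220800 + 120845518625313332429015301928733293779598803360 + 119143469067210327746916494859314514993970651200 + 117488698663499073194875987986268480063498836600 + 115879264435231962603165358013853843350300222400 + 114313328429350449595014474797450413034755624800 + 112789150716959110267080948466817740860958883136 + 111305082944367543026724620197517507428577845200 + 109859562386648484026377547207939357981453457600 + 108451106458614529102962450448863212366306618400 + 107078307642682699620646470063434564108505268800 + 105739828797149165875388389187641632057148952940 + 104434398811999176173223100432238648945332299200 + 103160808582584552073549647987943055665511173600 + 101917907274360641807603266686883500777974894400 + 100704598854427777024179418273944411482999002800 + 99519838867905097294483189823662712524375485120 + 98362631439208526395710129476875936797347863200 + 97232026480137164023345645230015293845654209600 + 96127117088317423523080353806946938233771775400 + 95047037121032958090236754325970006343504676800 + 93990958930799258555900790389014784050799069280 + 92958091250241024945396386099025610599691387200 + 91947677214912318152511642771862288745346915600 + 90958992513676701828291087473240113597547486400 + 89991343657148226276926288670333303878424640800 + 89044066355494034421379696158014005942862276160 + 88116523997624304896156990989701360047624127450 + 87208106224452920309598671494962170768782641600 + 86318227589509523163582358520523781271142002400 + 85446326300726598687182536717286167318908244800 + 84591863037719332700310711350113305645719162352 + 83754319839326071980505654802092381827444715200 + 82933199056587581078735991519718927103646237600 + 82128022366717798738165739174867287034678798400 + 81338329843960896827221837836647409274729963800 + 80563679083542221619343534619155529186399202240 + 79803644375206917641802557877465382684640719200 + 79057815923102180093748328364591874435251553600 + 78325799108999382129917325324178986708999224400 + 77607213796072782293863037935883766647448772800 + 76901693670653938818464283045557550587017420320 = 44683406566775695661622919941418519476280737792035, so H_110 = 44683406566775695661622919941418519476280737792035/8459186303771933270031071135011330564571916235200; reducing by gcd(44683406566775695661622919941418519476280737792035, 8459186303771933270031071135011330564571916235200) = 55 gives 812425573941376284756780362571245808659649778037/153803387341307877636928566091115101174034840640 ≈ 5.28223. (The PNT-adjacent estimate ln(110) + γ ≈ 5.27770 matches within O(1/n).)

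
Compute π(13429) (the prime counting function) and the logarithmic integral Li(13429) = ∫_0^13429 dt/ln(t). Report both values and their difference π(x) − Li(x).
π(13429) = 1592;  Li(13429) ≈ 1612.32;  π(x) − Li(x) ≈ -20.32.

Direct count of primes ≤ 13429 gives π(13429) = 1592. Numerical evaluation of the logarithmic integral gives Li(13429) ≈ 1612.32. The difference π(x) − Li(x) ≈ -20.32 is typically negative for small/moderate x (Li(x) overestimates), though Littlewood's theorem shows this sign changes infinitely often.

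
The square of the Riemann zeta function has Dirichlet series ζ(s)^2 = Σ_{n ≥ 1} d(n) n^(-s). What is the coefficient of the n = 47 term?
d(47) = 2

ζ(s)^2 = (Σ 1/m^s)(Σ 1/k^s). The coefficient of 1/n^s in the product is the number of ordered pairs (m, k) with mk = n, which equals d(n). For n = 47, divisors are [1, 47], so d(47) = 2.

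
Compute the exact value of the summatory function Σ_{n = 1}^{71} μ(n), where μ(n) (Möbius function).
Σ_{n ≤ 71} μ(n) = -3

Compute μ(n) for each 1 ≤ n ≤ 71: μ(1) = 1, μ(2) = -1, μ(3) = -1, μ(4) = 0, μ(5) = -1, μ(6) = 1, μ(7) = -1, μ(8) = 0, μ(9) = 0, μ(10) = 1, μ(11) = -1, μ(12) = 0, μ(13) = -1, μ(14) = 1, μ(15) = 1, μ(16) = 0, μ(17) = -1, μ(18) = 0, μ(19) = -1, μ(20) = 0, μ(21) = 1, μ(22) = 1, μ(23) = -1, μ(24) = 0, μ(25) = 0, μ(26) = 1, μ(27) = 0, μ(28) = 0, μ(29) = -1, μ(30) = -1, μ(31) = -1, μ(32) = 0, μ(33) = 1, μ(34) = 1, μ(35) = 1, μ(36) = 0, μ(37) = -1, μ(38) = 1, μ(39) = 1, μ(40) = 0, μ(41) = -1, μ(42) = -1, μ(43) = -1, μ(44) = 0, μ(45) = 0, μ(46) = 1, μ(47) = -1, μ(48) = 0, μ(49) = 0, μ(50) = 0, μ(51) = 1, μ(52) = 0, μ(53) = -1, μ(54) = 0, μ(55) = 1, μ(56) = 0, μ(57) = 1, μ(58) = 1, μ(59) = -1, μ(60) = 0, μ(61) = -1, μ(62) = 1, μ(63) = 0, μ(64) = 0, μ(65) = 1, μ(66) = -1, μ(67) = -1, μ(68) = 0, μ(69) = 1, μ(70) = -1, μ(71) = -1. Summing all 71 values: -3. (Mertens function M(x) = Σ_{n ≤ x} μ(n); on average M(x) should be small (PNT ⟺ M(x) = o(x)).)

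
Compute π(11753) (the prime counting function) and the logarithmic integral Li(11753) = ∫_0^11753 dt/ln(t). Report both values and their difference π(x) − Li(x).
π(11753) = 1409;  Li(11753) ≈ 1434.77;  π(x) − Li(x) ≈ -25.77.

Direct count of primes ≤ 11753 gives π(11753) = 1409. Numerical evaluation of the logarithmic integral gives Li(11753) ≈ 1434.77. The difference π(x) − Li(x) ≈ -25.77 is typically negative for small/moderate x (Li(x) overestimates), though Littlewood's theorem shows this sign changes infinitely often.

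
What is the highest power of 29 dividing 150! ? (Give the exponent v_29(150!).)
v_29(150!) = 5

Legendre's formula: v_p(n!) = Σ_{k ≥ 1} ⌊n / p^k⌋. For p = 29, n = 150, the terms are:
  ⌊150/29^1⌋ = ⌊150/29⌋ = 5
(the next term ⌊150/29^2⌋ = 0, terminating the sum). Summing: v_29(150!) = 5 = 5.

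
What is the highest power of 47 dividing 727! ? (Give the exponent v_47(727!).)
v_47(727!) = 15

Legendre's formula: v_p(n!) = Σ_{k ≥ 1} ⌊n / p^k⌋. For p = 47, n = 727, the terms are:
  ⌊727/47^1⌋ = ⌊727/47⌋ = 15
(the next term ⌊727/47^2⌋ = 0, terminating the sum). Summing: v_47(727!) = 15 = 15.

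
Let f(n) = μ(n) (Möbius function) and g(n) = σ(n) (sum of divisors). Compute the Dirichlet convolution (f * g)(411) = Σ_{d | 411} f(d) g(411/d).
(μ * σ)(411) = 411

Divisors of 411: [1, 3, 137, 411]. For each d | 411:
  d = 1: μ(1) · σ(411/1) = 1 · 552 = 552
  d = 3: μ(3) · σ(411/3) = -1 · 138 = -138
  d = 137: μ(137) · σ(411/137) = -1 · 4 = -4
  d = 411: μ(411) · σ(411/411) = 1 · 1 = 1
Summing: (μ * σ)(411) = 552 + -138 + -4 + 1 = 411.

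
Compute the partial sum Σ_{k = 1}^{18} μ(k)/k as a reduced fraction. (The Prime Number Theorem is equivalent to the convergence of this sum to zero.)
Σ μ(k)/k = 163/85085

Values of μ(k) for 1 ≤ k ≤ 18: μ(1) = 1, μ(2) = -1, μ(3) = -1, μ(5) = -1, μ(6) = 1, μ(7) = -1, μ(10) = 1, μ(11) = -1, μ(13) = -1, μ(14) = 1, μ(15) = 1, μ(17) = -1, with μ = 0 on non-squarefree integers. Summing μ(k)/k for k where μ(k) ≠ 0 gives 163/85085 ≈ 0.0019. (PNT ⟺ this sum → 0 as n → ∞.)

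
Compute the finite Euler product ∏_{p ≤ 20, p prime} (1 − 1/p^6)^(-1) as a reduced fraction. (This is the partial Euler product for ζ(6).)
∏ = 99475806666511821483705625/97780003061374251090837504

The primes p ≤ 20 are [2, 3, 5, 7, 11, 13, 17, 19]. For each prime, (1 − 1/p^6)^(-1) = p^6 / (p^6 − 1). The product is (1 − 1/2^6)^(-1), (1 − 1/3^6)^(-1), (1 − 1/5^6)^(-1), (1 − 1/7^6)^(-1), (1 − 1/11^6)^(-1), (1 − 1/13^6)^(-1), (1 − 1/17^6)^(-1), (1 − 1/19^6)^(-1) = ∏ p^6 / (p^6 − 1) = 99475806666511821483705625/97780003061374251090837504.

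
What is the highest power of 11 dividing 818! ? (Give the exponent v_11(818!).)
v_11(818!) = 80

Legendre's formula: v_p(n!) = Σ_{k ≥ 1} ⌊n / p^k⌋. For p = 11, n = 818, the terms are:
  ⌊818/11^1⌋ = ⌊818/11⌋ = 74
  ⌊818/11^2⌋ = ⌊818/121⌋ = 6
(the next term ⌊818/11^3⌋ = 0, terminating the sum). Summing: v_11(818!) = 74 + 6 = 80.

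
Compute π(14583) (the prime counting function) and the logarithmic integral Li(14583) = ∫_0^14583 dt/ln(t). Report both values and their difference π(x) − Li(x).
π(14583) = 1708;  Li(14583) ≈ 1733.20;  π(x) − Li(x) ≈ -25.20.

Direct count of primes ≤ 14583 gives π(14583) = 1708. Numerical evaluation of the logarithmic integral gives Li(14583) ≈ 1733.20. The difference π(x) − Li(x) ≈ -25.20 is typically negative for small/moderate x (Li(x) overestimates), though Littlewood's theorem shows this sign changes infinitely often.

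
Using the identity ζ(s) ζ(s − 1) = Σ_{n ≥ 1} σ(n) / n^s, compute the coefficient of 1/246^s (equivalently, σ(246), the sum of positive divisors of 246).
σ(246) = 504

In the product (Σ m^0/m^s)(Σ k / k^s) = Σ (Σ_{d | n} d) / n^s, the coefficient of 1/n^s is σ(n) = Σ_{d | n} d. For n = 246, divisors are [1, 2, 3, 6, 41, 82, 123, 246]; summing: σ(246) = 504.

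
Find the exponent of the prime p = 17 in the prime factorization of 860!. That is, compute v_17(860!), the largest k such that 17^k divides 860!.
v_17(860!) = 52

Legendre's formula: v_p(n!) = Σ_{k ≥ 1} ⌊n / p^k⌋. For p = 17, n = 860, the terms are:
  ⌊860/17^1⌋ = ⌊860/17⌋ = 50
  ⌊860/17^2⌋ = ⌊860/289⌋ = 2
(the next term ⌊860/17^3⌋ = 0, terminating the sum). Summing: v_17(860!) = 50 + 2 = 52.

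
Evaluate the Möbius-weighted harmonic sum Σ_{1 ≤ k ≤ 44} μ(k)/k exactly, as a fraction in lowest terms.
Σ μ(k)/k = -137190436674212/6541380665835015

Values of μ(k) for 1 ≤ k ≤ 44: μ(1) = 1, μ(2) = -1, μ(3) = -1, μ(5) = -1, μ(6) = 1, μ(7) = -1, μ(10) = 1, μ(11) = -1, μ(13) = -1, μ(14) = 1, μ(15) = 1, μ(17) = -1, μ(19) = -1, μ(21) = 1, μ(22) = 1, μ(23) = -1, μ(26) = 1, μ(29) = -1, μ(30) = -1, μ(31) = -1, μ(33) = 1, μ(34) = 1, μ(35) = 1, μ(37) = -1, μ(38) = 1, μ(39) = 1, μ(41) = -1, μ(42) = -1, μ(43) = -1, with μ = 0 on non-squarefree integers. Summing μ(k)/k for k where μ(k) ≠ 0 gives -137190436674212/6541380665835015 ≈ -0.0210. (PNT ⟺ this sum → 0 as n → ∞.)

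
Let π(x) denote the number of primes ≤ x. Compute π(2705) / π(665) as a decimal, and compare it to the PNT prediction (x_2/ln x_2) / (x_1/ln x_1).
π(2705)/π(665) = 393/121 ≈ 3.2479;  PNT prediction ≈ 3.3455.

π(665) = 121 and π(2705) = 393, so π(2705)/π(665) ≈ 3.2479. The PNT-predicted ratio is (2705/ln(2705)) / (665/ln(665)) ≈ 3.3455. The two agree to within a few percent, as expected.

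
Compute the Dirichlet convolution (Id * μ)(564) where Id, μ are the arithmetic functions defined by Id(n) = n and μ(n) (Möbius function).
(Id * μ)(564) = 184

Divisors of 564: [1, 2, 3, 4, 6, 12, 47, 94, 141, 188, 282, 564]. For each d | 564:
  d = 1: Id(1) · μ(564/1) = 1 · 0 = 0
  d = 2: Id(2) · μ(564/2) = 2 · -1 = -2
  d = 3: Id(3) · μ(564/3) = 3 · 0 = 0
  d = 4: Id(4) · μ(564/4) = 4 · 1 = 4
  d = 6: Id(6) · μ(564/6) = 6 · 1 = 6
  d = 12: Id(12) · μ(564/12) = 12 · -1 = -12
  d = 47: Id(47) · μ(564/47) = 47 · 0 = 0
  d = 94: Id(94) · μ(564/94) = 94 · 1 = 94
  d = 141: Id(141) · μ(564/141) = 141 · 0 = 0
  d = 188: Id(188) · μ(564/188) = 188 · -1 = -188
  d = 282: Id(282) · μ(564/282) = 282 · -1 = -282
  d = 564: Id(564) · μ(564/564) = 564 · 1 = 564
Summing: (Id * μ)(564) = 0 + -2 + 0 + 4 + 6 + -12 + 0 + 94 + 0 + -188 + -282 + 564 = 184.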